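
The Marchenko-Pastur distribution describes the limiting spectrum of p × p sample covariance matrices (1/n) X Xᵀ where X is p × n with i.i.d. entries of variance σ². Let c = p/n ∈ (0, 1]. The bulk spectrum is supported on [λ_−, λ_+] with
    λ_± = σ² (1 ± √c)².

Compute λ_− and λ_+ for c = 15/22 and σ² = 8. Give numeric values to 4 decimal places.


c = 15/22 = 0.681818; √c = 0.825723.
λ_− = σ² (1 − √c)² = 8 · (1 − 0.825723)² = 8 · (0.174277)² = 0.242980.
λ_+ = σ² (1 + √c)² = 8 · (1 + 0.825723)² = 8 · (1.825723)² = 26.666111.

Rounded to 4 decimal places: λ_− ≈ 0.2430, λ_+ ≈ 26.6661.


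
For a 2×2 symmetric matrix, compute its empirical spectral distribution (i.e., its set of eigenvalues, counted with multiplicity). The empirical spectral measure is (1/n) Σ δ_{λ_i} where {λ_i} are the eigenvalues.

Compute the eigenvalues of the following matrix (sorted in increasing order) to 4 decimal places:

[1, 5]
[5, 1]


Since M is real symmetric, both eigenvalues are real; they are the roots of det(λI − M) = λ² − (tr M) λ + det M.
tr M = 1 + 1 = 2.
det M = 1·1 − 5² = 1 − 25 = -24.
Characteristic polynomial: λ² − 2λ − 24 = 0.
Discriminant Δ = (tr M)² − 4·det M = 4 − (-96) = 100; √Δ = 10.000000.
λ = (tr M ± √Δ)/2 = (2 ± 10.000000)/2, giving (tr M − √Δ)/2 = -4.0000 and (tr M + √Δ)/2 = 6.0000.

Eigenvalues sorted in increasing order: [-4.0000, 6.0000].


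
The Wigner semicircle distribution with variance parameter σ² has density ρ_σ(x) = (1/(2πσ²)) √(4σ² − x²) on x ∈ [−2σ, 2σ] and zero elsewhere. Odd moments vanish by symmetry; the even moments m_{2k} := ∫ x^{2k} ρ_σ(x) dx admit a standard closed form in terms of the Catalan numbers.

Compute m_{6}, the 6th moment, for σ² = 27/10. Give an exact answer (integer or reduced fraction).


By the scaled semicircle moment identity, m_{2k} = σ^{2k} · C_k with k = 3.
C_3 = (1/(k+1)) · C(2k, k) = (1/4) · C(6, 3) = (1/4) · 20 = 5.
σ^{2k} = (σ²)^k = (27/10)^3 = 19683/1000.

Therefore m_{6} = σ^{6} · C_3 = (19683/1000) · 5 = 19683/200.


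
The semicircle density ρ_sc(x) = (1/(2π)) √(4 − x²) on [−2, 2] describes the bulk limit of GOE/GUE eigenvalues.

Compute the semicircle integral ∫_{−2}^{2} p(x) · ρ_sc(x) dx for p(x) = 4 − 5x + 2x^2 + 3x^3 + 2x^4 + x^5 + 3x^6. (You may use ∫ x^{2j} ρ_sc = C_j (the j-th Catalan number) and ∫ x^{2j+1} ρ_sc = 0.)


Write p(x) = Σ a_i x^i, split into monomials and integrate each against ρ_sc separately.
Using ∫ x^{2j} ρ_sc = C_j = (1/(j+1)) C(2j, j) (Catalan numbers) and ∫ x^{2j+1} ρ_sc = 0 (odd monomials vanish by symmetry):
  i = 0 (even): a_0 · C_{0} = 4 · 1 = 4
  i = 1 (odd): ∫ x^1 ρ_sc = 0 (vanishes)
  i = 2 (even): a_2 · C_{1} = 2 · 1 = 2
  i = 3 (odd): ∫ x^3 ρ_sc = 0 (vanishes)
  i = 4 (even): a_4 · C_{2} = 2 · 2 = 4
  i = 5 (odd): ∫ x^5 ρ_sc = 0 (vanishes)
  i = 6 (even): a_6 · C_{3} = 3 · 5 = 15

Summing the contributions: ∫_{−2}^{2} p(x) ρ_sc(x) dx = 4 + 2 + 4 + 15 = 25.


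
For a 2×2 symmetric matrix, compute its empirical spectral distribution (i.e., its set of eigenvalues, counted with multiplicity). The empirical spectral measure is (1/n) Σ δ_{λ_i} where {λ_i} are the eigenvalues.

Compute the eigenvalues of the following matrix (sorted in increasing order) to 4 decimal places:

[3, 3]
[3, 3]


Since M is real symmetric, both eigenvalues are real; they are the roots of det(λI − M) = λ² − (tr M) λ + det M.
tr M = 3 + 3 = 6.
det M = 3·3 − 3² = 9 − 9 = 0.
Characteristic polynomial: λ² − 6λ = 0.
Discriminant Δ = (tr M)² − 4·det M = 36 − 0 = 36; √Δ = 6.000000.
λ = (tr M ± √Δ)/2 = (6 ± 6.000000)/2, giving (tr M − √Δ)/2 = 0.0000 and (tr M + √Δ)/2 = 6.0000.

Eigenvalues sorted in increasing order: [0.0000, 6.0000].


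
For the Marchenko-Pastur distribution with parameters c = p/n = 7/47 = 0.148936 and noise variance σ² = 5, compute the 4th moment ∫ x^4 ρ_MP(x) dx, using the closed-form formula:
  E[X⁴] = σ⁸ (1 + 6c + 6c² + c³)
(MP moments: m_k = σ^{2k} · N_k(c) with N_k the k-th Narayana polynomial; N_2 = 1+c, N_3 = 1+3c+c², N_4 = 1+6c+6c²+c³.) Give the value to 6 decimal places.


E[X⁴] = σ⁸ (1 + 6c + 6c² + c³) (fourth MP moment). With σ² = 5 (so σ⁸ = 625) and c = 7/47 = 0.148936: E[X⁴] = 625 · (1 + 6·0.148936 + 6·(0.148936)² + (0.148936)³) = 625 · 2.030013.

So E[X^4] = 1268.757886.


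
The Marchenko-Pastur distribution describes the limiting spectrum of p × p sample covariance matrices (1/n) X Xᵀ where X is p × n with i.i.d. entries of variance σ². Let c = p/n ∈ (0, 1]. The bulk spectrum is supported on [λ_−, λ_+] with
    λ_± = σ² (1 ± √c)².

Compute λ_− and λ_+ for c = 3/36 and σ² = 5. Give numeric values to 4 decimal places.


c = 3/36 = 0.083333; √c = 0.288675.
λ_− = σ² (1 − √c)² = 5 · (1 − 0.288675)² = 5 · (0.711325)² = 2.529915.
λ_+ = σ² (1 + √c)² = 5 · (1 + 0.288675)² = 5 · (1.288675)² = 8.303418.

Rounded to 4 decimal places: λ_− ≈ 2.5299, λ_+ ≈ 8.3034.


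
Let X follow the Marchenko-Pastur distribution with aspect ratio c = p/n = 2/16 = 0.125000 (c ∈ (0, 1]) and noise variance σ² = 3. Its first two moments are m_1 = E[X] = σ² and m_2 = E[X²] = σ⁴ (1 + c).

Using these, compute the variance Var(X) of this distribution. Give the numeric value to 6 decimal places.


m_1 = E[X] = σ² = 3, so m_1² = 9.
m_2 = E[X²] = σ⁴ (1 + c) = 9 · (1 + 0.125000) = 9 · 1.125000 = 10.125000.
(Note m_2 − m_1² simplifies to c · σ⁴ = 0.125000 · 9.)

Var(X) = m_2 − m_1² = 10.125000 − 9 = 1.125000.


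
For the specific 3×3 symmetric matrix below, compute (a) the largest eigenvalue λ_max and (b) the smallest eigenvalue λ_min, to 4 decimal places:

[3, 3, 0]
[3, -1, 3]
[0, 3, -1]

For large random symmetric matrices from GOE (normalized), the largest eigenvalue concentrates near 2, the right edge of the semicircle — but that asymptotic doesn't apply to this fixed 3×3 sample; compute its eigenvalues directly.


Since M is real symmetric, all three eigenvalues are real; they are the roots of det(λI − M) = λ³ − (tr M) λ² + s λ − det M, where s is the sum of the principal 2×2 minors.
tr M = 3 + (-1) + (-1) = 1.
s = (3·(-1) − 3²) + (3·(-1) − 0²) + ((-1)·(-1) − 3²) = -12 + (-3) + (-8) = -23.
det M (expand along row 1) = 3·(-8) − 3·(-3) + 0·9 = -15.
Characteristic polynomial: λ³ − λ² − 23λ + 15 = 0.
Substitute λ = y + (tr M)/3 = y + 0.333333 to remove the quadratic term: y³ + p·y + q = 0 with p = s − (tr M)²/3 = -23.333333 and q = −2(tr M)³/27 + (tr M)·s/3 − det M = 7.259259.
Three real roots ⇒ use the trigonometric (Viète) form: r = 2√(−p/3) = 5.577734, φ = arccos(3q/(p·r)) = arccos(-0.167332) = 1.738919 rad.
y_k = r·cos(φ/3 − 2πk/3) for k = 0, 1, 2 gives y = 4.666667, 0.312418, -4.979085.
λ_k = y_k + 0.333333 gives λ = 5.0000, 0.6458, -4.6458 (check: the sum is 1.0000 = tr M).

Hence λ_max = 5.0000 and λ_min = -4.6458.


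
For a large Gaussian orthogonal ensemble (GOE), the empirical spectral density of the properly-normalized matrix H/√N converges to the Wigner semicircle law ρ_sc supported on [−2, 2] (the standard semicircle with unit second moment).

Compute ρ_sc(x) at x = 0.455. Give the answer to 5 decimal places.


ρ_sc(x) = (1/(2π)) √(4 − x²). With x = 0.455:
  4 − x² = 4 − (0.455)² = 4 − 0.207025 = 3.792975.
  √(4 − x²) = 1.947556.
  1/(2π) = 0.159155.
  ρ_sc(0.455) = 0.159155 · 1.947556 = 0.309963.

Rounded to 5 decimal places: ρ_sc(0.455) ≈ 0.30996.


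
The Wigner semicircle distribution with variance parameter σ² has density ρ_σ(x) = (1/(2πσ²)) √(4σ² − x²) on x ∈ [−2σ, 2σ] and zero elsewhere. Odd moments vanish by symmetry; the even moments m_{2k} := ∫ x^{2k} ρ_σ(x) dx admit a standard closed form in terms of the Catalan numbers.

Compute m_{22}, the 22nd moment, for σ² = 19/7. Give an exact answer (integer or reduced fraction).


By the scaled semicircle moment identity, m_{2k} = σ^{2k} · C_k with k = 11.
C_11 = (1/(k+1)) · C(2k, k) = (1/12) · C(22, 11) = (1/12) · 705432 = 58786.
σ^{2k} = (σ²)^k = (19/7)^11 = 116490258898219/1977326743.

Therefore m_{22} = σ^{22} · C_11 = (116490258898219/1977326743) · 58786 = 978285194227243162/282475249.


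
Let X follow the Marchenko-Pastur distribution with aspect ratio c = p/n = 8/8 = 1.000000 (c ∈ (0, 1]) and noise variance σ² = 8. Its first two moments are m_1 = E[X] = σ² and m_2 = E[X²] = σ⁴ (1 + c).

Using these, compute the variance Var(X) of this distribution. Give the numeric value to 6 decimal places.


m_1 = E[X] = σ² = 8, so m_1² = 64.
m_2 = E[X²] = σ⁴ (1 + c) = 64 · (1 + 1.000000) = 64 · 2.000000 = 128.000000.
(Note m_2 − m_1² simplifies to c · σ⁴ = 1.000000 · 64.)

Var(X) = m_2 − m_1² = 128.000000 − 64 = 64.000000.


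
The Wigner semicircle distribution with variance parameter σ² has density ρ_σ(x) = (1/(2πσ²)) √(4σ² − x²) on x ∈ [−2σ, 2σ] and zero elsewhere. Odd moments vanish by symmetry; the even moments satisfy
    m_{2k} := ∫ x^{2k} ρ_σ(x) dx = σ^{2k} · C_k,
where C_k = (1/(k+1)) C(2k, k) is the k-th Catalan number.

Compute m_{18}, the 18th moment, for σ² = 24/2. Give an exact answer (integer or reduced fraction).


By the scaled semicircle moment identity, m_{2k} = σ^{2k} · C_k with k = 9.
C_9 = (1/(k+1)) · C(2k, k) = (1/10) · C(18, 9) = (1/10) · 48620 = 4862.
σ^{2k} = (σ²)^k = (24/2)^9 = 5159780352.

Therefore m_{18} = σ^{18} · C_9 = 5159780352 · 4862 = 25086852071424.


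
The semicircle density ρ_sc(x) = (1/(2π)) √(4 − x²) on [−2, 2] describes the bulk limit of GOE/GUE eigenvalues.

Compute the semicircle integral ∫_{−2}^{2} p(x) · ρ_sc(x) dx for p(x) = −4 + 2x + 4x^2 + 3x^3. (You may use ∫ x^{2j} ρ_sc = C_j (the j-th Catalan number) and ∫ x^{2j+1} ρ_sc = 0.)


Write p(x) = Σ a_i x^i, split into monomials and integrate each against ρ_sc separately.
Using ∫ x^{2j} ρ_sc = C_j = (1/(j+1)) C(2j, j) (Catalan numbers) and ∫ x^{2j+1} ρ_sc = 0 (odd monomials vanish by symmetry):
  i = 0 (even): a_0 · C_{0} = -4 · 1 = -4
  i = 1 (odd): ∫ x^1 ρ_sc = 0 (vanishes)
  i = 2 (even): a_2 · C_{1} = 4 · 1 = 4
  i = 3 (odd): ∫ x^3 ρ_sc = 0 (vanishes)

Summing the contributions: ∫_{−2}^{2} p(x) ρ_sc(x) dx = (-4) + 4 = 0.


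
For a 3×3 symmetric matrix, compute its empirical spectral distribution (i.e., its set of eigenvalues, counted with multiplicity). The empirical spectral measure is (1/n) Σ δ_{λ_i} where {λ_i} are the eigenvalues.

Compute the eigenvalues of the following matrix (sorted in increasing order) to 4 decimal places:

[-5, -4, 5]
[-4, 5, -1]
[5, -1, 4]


Since M is real symmetric, all three eigenvalues are real; they are the roots of det(λI − M) = λ³ − (tr M) λ² + s λ − det M, where s is the sum of the principal 2×2 minors.
tr M = -5 + 5 + 4 = 4.
s = ((-5)·5 − (-4)²) + ((-5)·4 − 5²) + (5·4 − (-1)²) = -41 + (-45) + 19 = -67.
det M (expand along row 1) = (-5)·19 − (-4)·(-11) + 5·(-21) = -244.
Characteristic polynomial: λ³ − 4λ² − 67λ + 244 = 0.
Substitute λ = y + (tr M)/3 = y + 1.333333 to remove the quadratic term: y³ + p·y + q = 0 with p = s − (tr M)²/3 = -72.333333 and q = −2(tr M)³/27 + (tr M)·s/3 − det M = 149.925926.
Three real roots ⇒ use the trigonometric (Viète) form: r = 2√(−p/3) = 9.820613, φ = arccos(3q/(p·r)) = arccos(-0.633171) = 2.256439 rad.
y_k = r·cos(φ/3 − 2πk/3) for k = 0, 1, 2 gives y = 7.171248, 2.224990, -9.396238.
λ_k = y_k + 1.333333 gives λ = 8.5046, 3.5583, -8.0629 (check: the sum is 4.0000 = tr M).

Eigenvalues sorted in increasing order: [-8.0629, 3.5583, 8.5046].


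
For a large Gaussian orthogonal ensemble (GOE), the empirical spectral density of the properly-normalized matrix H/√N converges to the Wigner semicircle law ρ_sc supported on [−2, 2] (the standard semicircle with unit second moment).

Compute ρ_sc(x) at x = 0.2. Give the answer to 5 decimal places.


ρ_sc(x) = (1/(2π)) √(4 − x²). With x = 0.2:
  4 − x² = 4 − (0.2)² = 4 − 0.040000 = 3.960000.
  √(4 − x²) = 1.989975.
  1/(2π) = 0.159155.
  ρ_sc(0.2) = 0.159155 · 1.989975 = 0.316714.

Rounded to 5 decimal places: ρ_sc(0.2) ≈ 0.31671.


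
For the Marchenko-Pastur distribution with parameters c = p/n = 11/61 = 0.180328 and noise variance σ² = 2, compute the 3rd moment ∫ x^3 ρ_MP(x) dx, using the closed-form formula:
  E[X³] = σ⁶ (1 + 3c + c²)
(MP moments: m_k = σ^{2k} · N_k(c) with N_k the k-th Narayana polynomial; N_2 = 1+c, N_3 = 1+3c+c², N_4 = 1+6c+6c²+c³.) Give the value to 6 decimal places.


E[X³] = σ⁶ (1 + 3c + c²) (third MP moment). With σ² = 2 (so σ⁶ = 8) and c = 11/61 = 0.180328: E[X³] = 8 · (1 + 3·0.180328 + (0.180328)²) = 8 · 1.573502.

So E[X^3] = 12.588014.


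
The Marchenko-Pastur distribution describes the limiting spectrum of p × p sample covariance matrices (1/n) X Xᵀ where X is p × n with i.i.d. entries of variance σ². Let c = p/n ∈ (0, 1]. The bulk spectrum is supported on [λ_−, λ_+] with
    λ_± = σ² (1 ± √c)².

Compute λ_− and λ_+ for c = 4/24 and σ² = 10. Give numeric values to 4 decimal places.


c = 4/24 = 0.166667; √c = 0.408248.
λ_− = σ² (1 − √c)² = 10 · (1 − 0.408248)² = 10 · (0.591752)² = 3.501701.
λ_+ = σ² (1 + √c)² = 10 · (1 + 0.408248)² = 10 · (1.408248)² = 19.831632.

Rounded to 4 decimal places: λ_− ≈ 3.5017, λ_+ ≈ 19.8316.


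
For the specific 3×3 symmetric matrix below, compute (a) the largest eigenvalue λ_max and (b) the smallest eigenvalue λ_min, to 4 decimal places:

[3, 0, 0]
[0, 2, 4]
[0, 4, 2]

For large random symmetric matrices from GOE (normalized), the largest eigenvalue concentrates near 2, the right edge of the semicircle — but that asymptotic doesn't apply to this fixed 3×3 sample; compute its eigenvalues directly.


Since M is real symmetric, all three eigenvalues are real; they are the roots of det(λI − M) = λ³ − (tr M) λ² + s λ − det M, where s is the sum of the principal 2×2 minors.
tr M = 3 + 2 + 2 = 7.
s = (3·2 − 0²) + (3·2 − 0²) + (2·2 − 4²) = 6 + 6 + (-12) = 0.
det M (expand along row 1) = 3·(-12) − 0·0 + 0·0 = -36.
Characteristic polynomial: λ³ − 7λ² + 36 = 0.
Substitute λ = y + (tr M)/3 = y + 2.333333 to remove the quadratic term: y³ + p·y + q = 0 with p = s − (tr M)²/3 = -16.333333 and q = −2(tr M)³/27 + (tr M)·s/3 − det M = 10.592593.
Three real roots ⇒ use the trigonometric (Viète) form: r = 2√(−p/3) = 4.666667, φ = arccos(3q/(p·r)) = arccos(-0.416910) = 2.000839 rad.
y_k = r·cos(φ/3 − 2πk/3) for k = 0, 1, 2 gives y = 3.666667, 0.666667, -4.333333.
λ_k = y_k + 2.333333 gives λ = 6.0000, 3.0000, -2.0000 (check: the sum is 7.0000 = tr M).

Hence λ_max = 6.0000 and λ_min = -2.0000.


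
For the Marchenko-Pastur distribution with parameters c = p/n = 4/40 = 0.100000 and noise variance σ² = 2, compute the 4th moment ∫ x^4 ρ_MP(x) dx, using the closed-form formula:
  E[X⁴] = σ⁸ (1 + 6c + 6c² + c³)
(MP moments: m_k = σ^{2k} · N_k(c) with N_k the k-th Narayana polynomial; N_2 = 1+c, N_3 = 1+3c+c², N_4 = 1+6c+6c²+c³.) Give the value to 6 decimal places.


E[X⁴] = σ⁸ (1 + 6c + 6c² + c³) (fourth MP moment). With σ² = 2 (so σ⁸ = 16) and c = 4/40 = 0.100000: E[X⁴] = 16 · (1 + 6·0.100000 + 6·(0.100000)² + (0.100000)³) = 16 · 1.661000.

So E[X^4] = 26.576000.


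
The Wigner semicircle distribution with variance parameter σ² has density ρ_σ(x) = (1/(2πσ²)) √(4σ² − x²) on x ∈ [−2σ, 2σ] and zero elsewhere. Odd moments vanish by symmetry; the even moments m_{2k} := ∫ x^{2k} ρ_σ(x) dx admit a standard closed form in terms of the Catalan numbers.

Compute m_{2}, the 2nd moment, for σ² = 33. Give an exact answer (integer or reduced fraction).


By the scaled semicircle moment identity, m_{2k} = σ^{2k} · C_k with k = 1.
C_1 = (1/(k+1)) · C(2k, k) = (1/2) · C(2, 1) = (1/2) · 2 = 1.
σ^{2k} = (σ²)^k = (33)^1 = 33.

Therefore m_{2} = σ^{2} · C_1 = 33 · 1 = 33.


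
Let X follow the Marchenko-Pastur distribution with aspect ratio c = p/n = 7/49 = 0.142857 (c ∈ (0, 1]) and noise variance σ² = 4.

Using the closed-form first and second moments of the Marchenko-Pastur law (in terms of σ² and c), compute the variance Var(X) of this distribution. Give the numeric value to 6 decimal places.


Recall the MP moments m_1 = E[X] = σ² and m_2 = E[X²] = σ⁴ (1 + c).
m_1 = E[X] = σ² = 4, so m_1² = 16.
m_2 = E[X²] = σ⁴ (1 + c) = 16 · (1 + 0.142857) = 16 · 1.142857 = 18.285714.
(Note m_2 − m_1² simplifies to c · σ⁴ = 0.142857 · 16.)

Var(X) = m_2 − m_1² = 18.285714 − 16 = 2.285714.


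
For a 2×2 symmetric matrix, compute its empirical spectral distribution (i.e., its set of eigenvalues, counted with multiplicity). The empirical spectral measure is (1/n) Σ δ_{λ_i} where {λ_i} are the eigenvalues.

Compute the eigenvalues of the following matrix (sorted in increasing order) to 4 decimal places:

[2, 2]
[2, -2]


Since M is real symmetric, both eigenvalues are real; they are the roots of det(λI − M) = λ² − (tr M) λ + det M.
tr M = 2 + (-2) = 0.
det M = 2·(-2) − 2² = -4 − 4 = -8.
Characteristic polynomial: λ² − 8 = 0.
Discriminant Δ = (tr M)² − 4·det M = 0 − (-32) = 32; √Δ = 5.656854.
λ = (tr M ± √Δ)/2 = (0 ± 5.656854)/2, giving (tr M − √Δ)/2 = -2.8284 and (tr M + √Δ)/2 = 2.8284.

Eigenvalues sorted in increasing order: [-2.8284, 2.8284].


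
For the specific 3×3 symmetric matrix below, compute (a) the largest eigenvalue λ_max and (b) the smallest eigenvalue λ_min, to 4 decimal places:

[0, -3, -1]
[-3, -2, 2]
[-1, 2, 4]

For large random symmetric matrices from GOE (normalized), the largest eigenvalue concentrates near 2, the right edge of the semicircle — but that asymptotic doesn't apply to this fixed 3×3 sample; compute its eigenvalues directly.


Since M is real symmetric, all three eigenvalues are real; they are the roots of det(λI − M) = λ³ − (tr M) λ² + s λ − det M, where s is the sum of the principal 2×2 minors.
tr M = 0 + (-2) + 4 = 2.
s = (0·(-2) − (-3)²) + (0·4 − (-1)²) + ((-2)·4 − 2²) = -9 + (-1) + (-12) = -22.
det M (expand along row 1) = 0·(-12) − (-3)·(-10) + (-1)·(-8) = -22.
Characteristic polynomial: λ³ − 2λ² − 22λ + 22 = 0.
Substitute λ = y + (tr M)/3 = y + 0.666667 to remove the quadratic term: y³ + p·y + q = 0 with p = s − (tr M)²/3 = -23.333333 and q = −2(tr M)³/27 + (tr M)·s/3 − det M = 6.740741.
Three real roots ⇒ use the trigonometric (Viète) form: r = 2√(−p/3) = 5.577734, φ = arccos(3q/(p·r)) = arccos(-0.155380) = 1.726808 rad.
y_k = r·cos(φ/3 − 2πk/3) for k = 0, 1, 2 gives y = 4.678962, 0.289933, -4.968895.
λ_k = y_k + 0.666667 gives λ = 5.3456, 0.9566, -4.3022 (check: the sum is 2.0000 = tr M).

Hence λ_max = 5.3456 and λ_min = -4.3022.


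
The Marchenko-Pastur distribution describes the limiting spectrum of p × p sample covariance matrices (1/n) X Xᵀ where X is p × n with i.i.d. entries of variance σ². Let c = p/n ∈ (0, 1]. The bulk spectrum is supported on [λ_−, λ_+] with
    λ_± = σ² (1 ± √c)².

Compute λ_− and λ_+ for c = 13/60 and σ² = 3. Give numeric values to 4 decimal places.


c = 13/60 = 0.216667; √c = 0.465475.
λ_− = σ² (1 − √c)² = 3 · (1 − 0.465475)² = 3 · (0.534525)² = 0.857152.
λ_+ = σ² (1 + √c)² = 3 · (1 + 0.465475)² = 3 · (1.465475)² = 6.442848.

Rounded to 4 decimal places: λ_− ≈ 0.8572, λ_+ ≈ 6.4428.


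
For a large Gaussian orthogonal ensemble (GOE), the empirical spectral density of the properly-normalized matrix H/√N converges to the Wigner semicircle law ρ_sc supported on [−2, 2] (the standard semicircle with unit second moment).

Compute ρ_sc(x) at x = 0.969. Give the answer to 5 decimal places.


ρ_sc(x) = (1/(2π)) √(4 − x²). With x = 0.969:
  4 − x² = 4 − (0.969)² = 4 − 0.938961 = 3.061039.
  √(4 − x²) = 1.749583.
  1/(2π) = 0.159155.
  ρ_sc(0.969) = 0.159155 · 1.749583 = 0.278455.

Rounded to 5 decimal places: ρ_sc(0.969) ≈ 0.27845.


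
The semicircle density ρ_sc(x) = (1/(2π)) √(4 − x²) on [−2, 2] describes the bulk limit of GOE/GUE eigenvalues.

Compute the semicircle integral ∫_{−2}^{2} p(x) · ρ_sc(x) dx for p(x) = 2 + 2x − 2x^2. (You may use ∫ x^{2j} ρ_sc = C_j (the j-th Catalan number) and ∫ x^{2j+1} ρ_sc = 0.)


Write p(x) = Σ a_i x^i, split into monomials and integrate each against ρ_sc separately.
Using ∫ x^{2j} ρ_sc = C_j = (1/(j+1)) C(2j, j) (Catalan numbers) and ∫ x^{2j+1} ρ_sc = 0 (odd monomials vanish by symmetry):
  i = 0 (even): a_0 · C_{0} = 2 · 1 = 2
  i = 1 (odd): ∫ x^1 ρ_sc = 0 (vanishes)
  i = 2 (even): a_2 · C_{1} = -2 · 1 = -2

Summing the contributions: ∫_{−2}^{2} p(x) ρ_sc(x) dx = 2 + (-2) = 0.


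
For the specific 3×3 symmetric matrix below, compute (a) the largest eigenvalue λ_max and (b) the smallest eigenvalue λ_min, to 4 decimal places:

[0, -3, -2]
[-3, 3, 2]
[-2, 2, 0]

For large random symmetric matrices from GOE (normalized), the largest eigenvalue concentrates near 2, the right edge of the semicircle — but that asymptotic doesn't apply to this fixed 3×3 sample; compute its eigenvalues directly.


Since M is real symmetric, all three eigenvalues are real; they are the roots of det(λI − M) = λ³ − (tr M) λ² + s λ − det M, where s is the sum of the principal 2×2 minors.
tr M = 0 + 3 + 0 = 3.
s = (0·3 − (-3)²) + (0·0 − (-2)²) + (3·0 − 2²) = -9 + (-4) + (-4) = -17.
det M (expand along row 1) = 0·(-4) − (-3)·4 + (-2)·0 = 12.
Characteristic polynomial: λ³ − 3λ² − 17λ − 12 = 0.
Substitute λ = y + (tr M)/3 = y + 1.000000 to remove the quadratic term: y³ + p·y + q = 0 with p = s − (tr M)²/3 = -20.000000 and q = −2(tr M)³/27 + (tr M)·s/3 − det M = -31.000000.
Three real roots ⇒ use the trigonometric (Viète) form: r = 2√(−p/3) = 5.163978, φ = arccos(3q/(p·r)) = arccos(0.900469) = 0.449951 rad.
y_k = r·cos(φ/3 − 2πk/3) for k = 0, 1, 2 gives y = 5.106005, -1.884768, -3.221237.
λ_k = y_k + 1.000000 gives λ = 6.1060, -0.8848, -2.2212 (check: the sum is 3.0000 = tr M).

Hence λ_max = 6.1060 and λ_min = -2.2212.


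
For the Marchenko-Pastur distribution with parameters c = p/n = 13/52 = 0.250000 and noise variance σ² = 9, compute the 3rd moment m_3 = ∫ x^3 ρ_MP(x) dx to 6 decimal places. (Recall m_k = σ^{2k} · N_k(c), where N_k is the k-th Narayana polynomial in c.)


E[X³] = σ⁶ (1 + 3c + c²) (third MP moment). With σ² = 9 (so σ⁶ = 729) and c = 13/52 = 0.250000: E[X³] = 729 · (1 + 3·0.250000 + (0.250000)²) = 729 · 1.812500.

So E[X^3] = 1321.312500.


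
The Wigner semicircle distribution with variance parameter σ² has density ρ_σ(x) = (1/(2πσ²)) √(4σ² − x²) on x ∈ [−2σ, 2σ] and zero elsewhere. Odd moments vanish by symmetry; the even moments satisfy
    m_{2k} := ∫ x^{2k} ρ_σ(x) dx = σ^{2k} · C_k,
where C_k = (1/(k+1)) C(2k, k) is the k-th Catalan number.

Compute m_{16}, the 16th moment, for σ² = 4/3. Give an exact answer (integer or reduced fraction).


By the scaled semicircle moment identity, m_{2k} = σ^{2k} · C_k with k = 8.
C_8 = (1/(k+1)) · C(2k, k) = (1/9) · C(16, 8) = (1/9) · 12870 = 1430.
σ^{2k} = (σ²)^k = (4/3)^8 = 65536/6561.

Therefore m_{16} = σ^{16} · C_8 = (65536/6561) · 1430 = 93716480/6561.


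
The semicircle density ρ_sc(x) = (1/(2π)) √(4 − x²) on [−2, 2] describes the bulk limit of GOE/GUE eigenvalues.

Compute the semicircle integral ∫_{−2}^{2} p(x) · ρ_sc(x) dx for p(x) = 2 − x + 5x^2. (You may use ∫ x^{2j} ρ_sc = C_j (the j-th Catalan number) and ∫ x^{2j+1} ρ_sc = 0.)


Write p(x) = Σ a_i x^i, split into monomials and integrate each against ρ_sc separately.
Using ∫ x^{2j} ρ_sc = C_j = (1/(j+1)) C(2j, j) (Catalan numbers) and ∫ x^{2j+1} ρ_sc = 0 (odd monomials vanish by symmetry):
  i = 0 (even): a_0 · C_{0} = 2 · 1 = 2
  i = 1 (odd): ∫ x^1 ρ_sc = 0 (vanishes)
  i = 2 (even): a_2 · C_{1} = 5 · 1 = 5

Summing the contributions: ∫_{−2}^{2} p(x) ρ_sc(x) dx = 2 + 5 = 7.


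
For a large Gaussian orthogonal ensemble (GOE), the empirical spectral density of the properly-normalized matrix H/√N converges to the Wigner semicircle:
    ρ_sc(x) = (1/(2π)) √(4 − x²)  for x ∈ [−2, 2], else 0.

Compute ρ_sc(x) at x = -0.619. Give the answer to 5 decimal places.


ρ_sc(x) = (1/(2π)) √(4 − x²). With x = -0.619:
  4 − x² = 4 − (-0.619)² = 4 − 0.383161 = 3.616839.
  √(4 − x²) = 1.901799.
  1/(2π) = 0.159155.
  ρ_sc(-0.619) = 0.159155 · 1.901799 = 0.302681.

Rounded to 5 decimal places: ρ_sc(-0.619) ≈ 0.30268.


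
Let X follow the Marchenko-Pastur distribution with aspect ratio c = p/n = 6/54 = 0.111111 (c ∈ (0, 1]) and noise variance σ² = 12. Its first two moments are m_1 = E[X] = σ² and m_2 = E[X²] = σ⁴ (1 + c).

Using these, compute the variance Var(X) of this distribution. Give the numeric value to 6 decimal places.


m_1 = E[X] = σ² = 12, so m_1² = 144.
m_2 = E[X²] = σ⁴ (1 + c) = 144 · (1 + 0.111111) = 144 · 1.111111 = 160.000000.
(Note m_2 − m_1² simplifies to c · σ⁴ = 0.111111 · 144.)

Var(X) = m_2 − m_1² = 160.000000 − 144 = 16.000000.


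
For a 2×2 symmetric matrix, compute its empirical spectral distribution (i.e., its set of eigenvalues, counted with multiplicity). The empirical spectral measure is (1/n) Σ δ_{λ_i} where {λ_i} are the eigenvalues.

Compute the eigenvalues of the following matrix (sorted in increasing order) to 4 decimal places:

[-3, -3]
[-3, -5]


Since M is real symmetric, both eigenvalues are real; they are the roots of det(λI − M) = λ² − (tr M) λ + det M.
tr M = -3 + (-5) = -8.
det M = (-3)·(-5) − (-3)² = 15 − 9 = 6.
Characteristic polynomial: λ² + 8λ + 6 = 0.
Discriminant Δ = (tr M)² − 4·det M = 64 − 24 = 40; √Δ = 6.324555.
λ = (tr M ± √Δ)/2 = (-8 ± 6.324555)/2, giving (tr M − √Δ)/2 = -7.1623 and (tr M + √Δ)/2 = -0.8377.

Eigenvalues sorted in increasing order: [-7.1623, -0.8377].


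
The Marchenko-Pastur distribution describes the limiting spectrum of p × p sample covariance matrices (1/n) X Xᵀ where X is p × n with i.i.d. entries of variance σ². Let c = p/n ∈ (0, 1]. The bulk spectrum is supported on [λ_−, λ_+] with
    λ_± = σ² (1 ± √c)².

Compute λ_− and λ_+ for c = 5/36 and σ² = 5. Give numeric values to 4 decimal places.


c = 5/36 = 0.138889; √c = 0.372678.
λ_− = σ² (1 − √c)² = 5 · (1 − 0.372678)² = 5 · (0.627322)² = 1.967664.
λ_+ = σ² (1 + √c)² = 5 · (1 + 0.372678)² = 5 · (1.372678)² = 9.421224.

Rounded to 4 decimal places: λ_− ≈ 1.9677, λ_+ ≈ 9.4212.


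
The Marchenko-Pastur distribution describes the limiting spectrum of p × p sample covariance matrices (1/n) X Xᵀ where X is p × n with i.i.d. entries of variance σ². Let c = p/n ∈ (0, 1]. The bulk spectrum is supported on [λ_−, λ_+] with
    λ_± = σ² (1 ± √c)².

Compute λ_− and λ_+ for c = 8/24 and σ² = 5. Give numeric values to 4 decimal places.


c = 8/24 = 0.333333; √c = 0.577350.
λ_− = σ² (1 − √c)² = 5 · (1 − 0.577350)² = 5 · (0.422650)² = 0.893164.
λ_+ = σ² (1 + √c)² = 5 · (1 + 0.577350)² = 5 · (1.577350)² = 12.440169.

Rounded to 4 decimal places: λ_− ≈ 0.8932, λ_+ ≈ 12.4402.


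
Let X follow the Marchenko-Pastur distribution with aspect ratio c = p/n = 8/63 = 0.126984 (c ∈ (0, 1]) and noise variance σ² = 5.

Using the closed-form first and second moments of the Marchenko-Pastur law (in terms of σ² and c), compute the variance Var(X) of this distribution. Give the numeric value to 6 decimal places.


Recall the MP moments m_1 = E[X] = σ² and m_2 = E[X²] = σ⁴ (1 + c).
m_1 = E[X] = σ² = 5, so m_1² = 25.
m_2 = E[X²] = σ⁴ (1 + c) = 25 · (1 + 0.126984) = 25 · 1.126984 = 28.174603.
(Note m_2 − m_1² simplifies to c · σ⁴ = 0.126984 · 25.)

Var(X) = m_2 − m_1² = 28.174603 − 25 = 3.174603.


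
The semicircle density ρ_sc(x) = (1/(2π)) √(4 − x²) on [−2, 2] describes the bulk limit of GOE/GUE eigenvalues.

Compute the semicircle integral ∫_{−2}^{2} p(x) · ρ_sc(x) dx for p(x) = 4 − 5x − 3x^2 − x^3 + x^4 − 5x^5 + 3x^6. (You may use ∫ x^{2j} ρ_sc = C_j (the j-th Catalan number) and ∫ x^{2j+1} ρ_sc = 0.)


Write p(x) = Σ a_i x^i, split into monomials and integrate each against ρ_sc separately.
Using ∫ x^{2j} ρ_sc = C_j = (1/(j+1)) C(2j, j) (Catalan numbers) and ∫ x^{2j+1} ρ_sc = 0 (odd monomials vanish by symmetry):
  i = 0 (even): a_0 · C_{0} = 4 · 1 = 4
  i = 1 (odd): ∫ x^1 ρ_sc = 0 (vanishes)
  i = 2 (even): a_2 · C_{1} = -3 · 1 = -3
  i = 3 (odd): ∫ x^3 ρ_sc = 0 (vanishes)
  i = 4 (even): a_4 · C_{2} = 1 · 2 = 2
  i = 5 (odd): ∫ x^5 ρ_sc = 0 (vanishes)
  i = 6 (even): a_6 · C_{3} = 3 · 5 = 15

Summing the contributions: ∫_{−2}^{2} p(x) ρ_sc(x) dx = 4 + (-3) + 2 + 15 = 18.


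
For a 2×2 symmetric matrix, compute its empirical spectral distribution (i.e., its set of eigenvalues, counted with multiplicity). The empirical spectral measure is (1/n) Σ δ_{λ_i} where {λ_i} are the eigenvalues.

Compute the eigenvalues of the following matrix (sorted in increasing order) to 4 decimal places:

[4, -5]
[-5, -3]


Since M is real symmetric, both eigenvalues are real; they are the roots of det(λI − M) = λ² − (tr M) λ + det M.
tr M = 4 + (-3) = 1.
det M = 4·(-3) − (-5)² = -12 − 25 = -37.
Characteristic polynomial: λ² − λ − 37 = 0.
Discriminant Δ = (tr M)² − 4·det M = 1 − (-148) = 149; √Δ = 12.206556.
λ = (tr M ± √Δ)/2 = (1 ± 12.206556)/2, giving (tr M − √Δ)/2 = -5.6033 and (tr M + √Δ)/2 = 6.6033.

Eigenvalues sorted in increasing order: [-5.6033, 6.6033].


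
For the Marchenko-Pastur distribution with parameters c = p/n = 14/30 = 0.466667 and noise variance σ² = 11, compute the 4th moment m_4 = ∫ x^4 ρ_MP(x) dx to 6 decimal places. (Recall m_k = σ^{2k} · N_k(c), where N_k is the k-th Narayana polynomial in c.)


E[X⁴] = σ⁸ (1 + 6c + 6c² + c³) (fourth MP moment). With σ² = 11 (so σ⁸ = 14641) and c = 14/30 = 0.466667: E[X⁴] = 14641 · (1 + 6·0.466667 + 6·(0.466667)² + (0.466667)³) = 14641 · 5.208296.

So E[X^4] = 76254.666074.


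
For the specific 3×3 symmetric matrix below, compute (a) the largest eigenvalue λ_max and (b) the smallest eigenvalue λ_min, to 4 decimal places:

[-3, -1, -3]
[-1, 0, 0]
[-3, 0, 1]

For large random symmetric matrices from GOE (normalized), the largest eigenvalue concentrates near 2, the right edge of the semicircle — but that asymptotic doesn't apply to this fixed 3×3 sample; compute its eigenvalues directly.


Since M is real symmetric, all three eigenvalues are real; they are the roots of det(λI − M) = λ³ − (tr M) λ² + s λ − det M, where s is the sum of the principal 2×2 minors.
tr M = -3 + 0 + 1 = -2.
s = ((-3)·0 − (-1)²) + ((-3)·1 − (-3)²) + (0·1 − 0²) = -1 + (-12) + 0 = -13.
det M (expand along row 1) = (-3)·0 − (-1)·(-1) + (-3)·0 = -1.
Characteristic polynomial: λ³ + 2λ² − 13λ + 1 = 0.
Substitute λ = y + (tr M)/3 = y − 0.666667 to remove the quadratic term: y³ + p·y + q = 0 with p = s − (tr M)²/3 = -14.333333 and q = −2(tr M)³/27 + (tr M)·s/3 − det M = 10.259259.
Three real roots ⇒ use the trigonometric (Viète) form: r = 2√(−p/3) = 4.371626, φ = arccos(3q/(p·r)) = arccos(-0.491187) = 2.084249 rad.
y_k = r·cos(φ/3 − 2πk/3) for k = 0, 1, 2 gives y = 3.358344, 0.744560, -4.102904.
λ_k = y_k − 0.666667 gives λ = 2.6917, 0.0779, -4.7696 (check: the sum is -2.0000 = tr M).

Hence λ_max = 2.6917 and λ_min = -4.7696.


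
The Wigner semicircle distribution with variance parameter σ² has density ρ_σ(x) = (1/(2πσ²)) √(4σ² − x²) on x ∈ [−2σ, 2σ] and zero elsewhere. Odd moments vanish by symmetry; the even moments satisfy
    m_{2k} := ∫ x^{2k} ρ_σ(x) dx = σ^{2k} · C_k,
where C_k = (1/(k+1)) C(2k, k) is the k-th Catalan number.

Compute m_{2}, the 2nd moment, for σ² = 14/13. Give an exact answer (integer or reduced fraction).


By the scaled semicircle moment identity, m_{2k} = σ^{2k} · C_k with k = 1.
C_1 = (1/(k+1)) · C(2k, k) = (1/2) · C(2, 1) = (1/2) · 2 = 1.
σ^{2k} = (σ²)^k = (14/13)^1 = 14/13.

Therefore m_{2} = σ^{2} · C_1 = (14/13) · 1 = 14/13.


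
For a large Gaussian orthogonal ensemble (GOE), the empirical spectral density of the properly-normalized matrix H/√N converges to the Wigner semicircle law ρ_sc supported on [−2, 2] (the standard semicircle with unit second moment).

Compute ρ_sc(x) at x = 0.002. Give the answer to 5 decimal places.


ρ_sc(x) = (1/(2π)) √(4 − x²). With x = 0.002:
  4 − x² = 4 − (0.002)² = 4 − 0.000004 = 3.999996.
  √(4 − x²) = 1.999999.
  1/(2π) = 0.159155.
  ρ_sc(0.002) = 0.159155 · 1.999999 = 0.318310.

Rounded to 5 decimal places: ρ_sc(0.002) ≈ 0.31831.


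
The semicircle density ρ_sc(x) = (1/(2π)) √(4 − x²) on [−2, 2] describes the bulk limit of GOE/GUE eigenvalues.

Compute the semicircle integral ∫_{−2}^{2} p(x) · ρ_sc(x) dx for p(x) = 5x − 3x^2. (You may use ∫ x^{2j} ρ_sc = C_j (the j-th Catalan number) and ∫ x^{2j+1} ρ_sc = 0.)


Write p(x) = Σ a_i x^i, split into monomials and integrate each against ρ_sc separately.
Using ∫ x^{2j} ρ_sc = C_j = (1/(j+1)) C(2j, j) (Catalan numbers) and ∫ x^{2j+1} ρ_sc = 0 (odd monomials vanish by symmetry):
  i = 1 (odd): ∫ x^1 ρ_sc = 0 (vanishes)
  i = 2 (even): a_2 · C_{1} = -3 · 1 = -3

Summing the contributions: ∫_{−2}^{2} p(x) ρ_sc(x) dx = -3.


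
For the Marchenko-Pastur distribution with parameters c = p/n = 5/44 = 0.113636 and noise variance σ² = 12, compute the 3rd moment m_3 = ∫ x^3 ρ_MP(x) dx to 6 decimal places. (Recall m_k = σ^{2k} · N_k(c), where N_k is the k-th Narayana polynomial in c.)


E[X³] = σ⁶ (1 + 3c + c²) (third MP moment). With σ² = 12 (so σ⁶ = 1728) and c = 5/44 = 0.113636: E[X³] = 1728 · (1 + 3·0.113636 + (0.113636)²) = 1728 · 1.353822.

So E[X^3] = 2339.404959.


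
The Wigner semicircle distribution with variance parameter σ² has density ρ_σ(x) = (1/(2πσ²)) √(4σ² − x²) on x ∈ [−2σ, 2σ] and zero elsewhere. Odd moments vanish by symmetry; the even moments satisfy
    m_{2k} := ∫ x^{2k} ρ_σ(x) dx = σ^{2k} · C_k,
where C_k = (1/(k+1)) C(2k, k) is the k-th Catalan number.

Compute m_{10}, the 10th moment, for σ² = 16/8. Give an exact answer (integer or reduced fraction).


By the scaled semicircle moment identity, m_{2k} = σ^{2k} · C_k with k = 5.
C_5 = (1/(k+1)) · C(2k, k) = (1/6) · C(10, 5) = (1/6) · 252 = 42.
σ^{2k} = (σ²)^k = (16/8)^5 = 32.

Therefore m_{10} = σ^{10} · C_5 = 32 · 42 = 1344.


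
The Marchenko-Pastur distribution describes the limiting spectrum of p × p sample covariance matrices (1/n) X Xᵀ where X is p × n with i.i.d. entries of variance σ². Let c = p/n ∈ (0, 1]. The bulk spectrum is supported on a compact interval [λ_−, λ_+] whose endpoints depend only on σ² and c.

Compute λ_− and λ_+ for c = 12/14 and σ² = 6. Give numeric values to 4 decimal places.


c = 12/14 = 0.857143; √c = 0.925820.
λ_− = σ² (1 − √c)² = 6 · (1 − 0.925820)² = 6 · (0.074180)² = 0.033016.
λ_+ = σ² (1 + √c)² = 6 · (1 + 0.925820)² = 6 · (1.925820)² = 22.252698.

Rounded to 4 decimal places: λ_− ≈ 0.0330, λ_+ ≈ 22.2527.


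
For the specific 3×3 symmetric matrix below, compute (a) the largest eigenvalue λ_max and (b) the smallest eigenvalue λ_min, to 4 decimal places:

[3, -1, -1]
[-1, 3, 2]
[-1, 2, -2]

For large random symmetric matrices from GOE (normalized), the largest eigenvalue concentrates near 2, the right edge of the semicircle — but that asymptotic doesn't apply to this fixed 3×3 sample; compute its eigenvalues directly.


Since M is real symmetric, all three eigenvalues are real; they are the roots of det(λI − M) = λ³ − (tr M) λ² + s λ − det M, where s is the sum of the principal 2×2 minors.
tr M = 3 + 3 + (-2) = 4.
s = (3·3 − (-1)²) + (3·(-2) − (-1)²) + (3·(-2) − 2²) = 8 + (-7) + (-10) = -9.
det M (expand along row 1) = 3·(-10) − (-1)·4 + (-1)·1 = -27.
Characteristic polynomial: λ³ − 4λ² − 9λ + 27 = 0.
Substitute λ = y + (tr M)/3 = y + 1.333333 to remove the quadratic term: y³ + p·y + q = 0 with p = s − (tr M)²/3 = -14.333333 and q = −2(tr M)³/27 + (tr M)·s/3 − det M = 10.259259.
Three real roots ⇒ use the trigonometric (Viète) form: r = 2√(−p/3) = 4.371626, φ = arccos(3q/(p·r)) = arccos(-0.491187) = 2.084249 rad.
y_k = r·cos(φ/3 − 2πk/3) for k = 0, 1, 2 gives y = 3.358344, 0.744560, -4.102904.
λ_k = y_k + 1.333333 gives λ = 4.6917, 2.0779, -2.7696 (check: the sum is 4.0000 = tr M).

Hence λ_max = 4.6917 and λ_min = -2.7696.


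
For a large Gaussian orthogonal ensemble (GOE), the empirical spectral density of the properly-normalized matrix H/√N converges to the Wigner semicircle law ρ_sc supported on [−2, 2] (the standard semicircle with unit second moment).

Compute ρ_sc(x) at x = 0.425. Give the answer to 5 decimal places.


ρ_sc(x) = (1/(2π)) √(4 − x²). With x = 0.425:
  4 − x² = 4 − (0.425)² = 4 − 0.180625 = 3.819375.
  √(4 − x²) = 1.954322.
  1/(2π) = 0.159155.
  ρ_sc(0.425) = 0.159155 · 1.954322 = 0.311040.

Rounded to 5 decimal places: ρ_sc(0.425) ≈ 0.31104.


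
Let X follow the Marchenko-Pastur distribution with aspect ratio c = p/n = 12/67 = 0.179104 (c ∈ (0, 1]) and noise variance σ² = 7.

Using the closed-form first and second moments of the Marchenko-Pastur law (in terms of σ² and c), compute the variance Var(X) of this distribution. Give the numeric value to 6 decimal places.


Recall the MP moments m_1 = E[X] = σ² and m_2 = E[X²] = σ⁴ (1 + c).
m_1 = E[X] = σ² = 7, so m_1² = 49.
m_2 = E[X²] = σ⁴ (1 + c) = 49 · (1 + 0.179104) = 49 · 1.179104 = 57.776119.
(Note m_2 − m_1² simplifies to c · σ⁴ = 0.179104 · 49.)

Var(X) = m_2 − m_1² = 57.776119 − 49 = 8.776119.


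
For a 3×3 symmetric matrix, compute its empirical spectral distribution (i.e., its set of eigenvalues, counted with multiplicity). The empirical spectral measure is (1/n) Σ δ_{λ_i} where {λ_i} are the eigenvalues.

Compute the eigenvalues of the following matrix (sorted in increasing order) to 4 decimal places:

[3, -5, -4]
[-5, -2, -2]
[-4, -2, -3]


Since M is real symmetric, all three eigenvalues are real; they are the roots of det(λI − M) = λ³ − (tr M) λ² + s λ − det M, where s is the sum of the principal 2×2 minors.
tr M = 3 + (-2) + (-3) = -2.
s = (3·(-2) − (-5)²) + (3·(-3) − (-4)²) + ((-2)·(-3) − (-2)²) = -31 + (-25) + 2 = -54.
det M (expand along row 1) = 3·2 − (-5)·7 + (-4)·2 = 33.
Characteristic polynomial: λ³ + 2λ² − 54λ − 33 = 0.
Substitute λ = y + (tr M)/3 = y − 0.666667 to remove the quadratic term: y³ + p·y + q = 0 with p = s − (tr M)²/3 = -55.333333 and q = −2(tr M)³/27 + (tr M)·s/3 − det M = 3.592593.
Three real roots ⇒ use the trigonometric (Viète) form: r = 2√(−p/3) = 8.589399, φ = arccos(3q/(p·r)) = arccos(-0.022677) = 1.593475 rad.
y_k = r·cos(φ/3 − 2πk/3) for k = 0, 1, 2 gives y = 7.405960, 0.064931, -7.470891.
λ_k = y_k − 0.666667 gives λ = 6.7393, -0.6017, -8.1376 (check: the sum is -2.0000 = tr M).

Eigenvalues sorted in increasing order: [-8.1376, -0.6017, 6.7393].


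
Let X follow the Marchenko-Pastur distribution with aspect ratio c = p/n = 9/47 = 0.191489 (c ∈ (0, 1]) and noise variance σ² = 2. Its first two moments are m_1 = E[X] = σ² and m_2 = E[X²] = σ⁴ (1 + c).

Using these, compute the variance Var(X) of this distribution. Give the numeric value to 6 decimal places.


m_1 = E[X] = σ² = 2, so m_1² = 4.
m_2 = E[X²] = σ⁴ (1 + c) = 4 · (1 + 0.191489) = 4 · 1.191489 = 4.765957.
(Note m_2 − m_1² simplifies to c · σ⁴ = 0.191489 · 4.)

Var(X) = m_2 − m_1² = 4.765957 − 4 = 0.765957.
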